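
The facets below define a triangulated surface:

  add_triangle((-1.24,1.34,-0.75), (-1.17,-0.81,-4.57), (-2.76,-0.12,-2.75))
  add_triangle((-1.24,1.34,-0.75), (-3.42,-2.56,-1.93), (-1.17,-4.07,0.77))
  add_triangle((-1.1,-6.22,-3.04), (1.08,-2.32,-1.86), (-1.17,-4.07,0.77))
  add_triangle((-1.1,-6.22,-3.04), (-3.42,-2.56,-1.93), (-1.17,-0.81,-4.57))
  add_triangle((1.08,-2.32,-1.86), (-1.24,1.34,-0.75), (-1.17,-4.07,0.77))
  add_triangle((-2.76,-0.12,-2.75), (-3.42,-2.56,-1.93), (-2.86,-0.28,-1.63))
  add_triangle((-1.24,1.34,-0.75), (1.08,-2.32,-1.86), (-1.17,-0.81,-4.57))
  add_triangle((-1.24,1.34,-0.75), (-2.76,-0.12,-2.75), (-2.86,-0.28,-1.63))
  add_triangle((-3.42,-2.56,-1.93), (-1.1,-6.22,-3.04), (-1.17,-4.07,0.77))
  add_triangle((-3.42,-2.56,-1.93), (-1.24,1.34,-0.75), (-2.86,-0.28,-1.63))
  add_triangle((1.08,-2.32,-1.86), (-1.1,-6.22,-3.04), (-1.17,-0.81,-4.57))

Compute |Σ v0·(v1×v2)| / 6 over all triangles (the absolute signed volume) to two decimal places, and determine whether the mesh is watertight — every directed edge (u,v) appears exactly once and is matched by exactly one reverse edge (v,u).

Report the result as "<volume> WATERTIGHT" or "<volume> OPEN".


34.90 OPEN

Per-triangle v0·(v1×v2)/6:
  t1: +2.0133
  t2: +1.7577
  t3: +3.9239
  t4: +12.1173
  t5: -3.1227
  t6: +1.2470
  t7: +0.1572
  t8: +0.8168
  t9: +8.8043
  t10: -0.0326
  t11: +7.2216
Σ = +34.9037 → |volume| = 34.90

Directed edges: 33 total; 3 unmatched, e.g. (-1.17,-0.81,-4.57)→(-2.76,-0.12,-2.75) → open.


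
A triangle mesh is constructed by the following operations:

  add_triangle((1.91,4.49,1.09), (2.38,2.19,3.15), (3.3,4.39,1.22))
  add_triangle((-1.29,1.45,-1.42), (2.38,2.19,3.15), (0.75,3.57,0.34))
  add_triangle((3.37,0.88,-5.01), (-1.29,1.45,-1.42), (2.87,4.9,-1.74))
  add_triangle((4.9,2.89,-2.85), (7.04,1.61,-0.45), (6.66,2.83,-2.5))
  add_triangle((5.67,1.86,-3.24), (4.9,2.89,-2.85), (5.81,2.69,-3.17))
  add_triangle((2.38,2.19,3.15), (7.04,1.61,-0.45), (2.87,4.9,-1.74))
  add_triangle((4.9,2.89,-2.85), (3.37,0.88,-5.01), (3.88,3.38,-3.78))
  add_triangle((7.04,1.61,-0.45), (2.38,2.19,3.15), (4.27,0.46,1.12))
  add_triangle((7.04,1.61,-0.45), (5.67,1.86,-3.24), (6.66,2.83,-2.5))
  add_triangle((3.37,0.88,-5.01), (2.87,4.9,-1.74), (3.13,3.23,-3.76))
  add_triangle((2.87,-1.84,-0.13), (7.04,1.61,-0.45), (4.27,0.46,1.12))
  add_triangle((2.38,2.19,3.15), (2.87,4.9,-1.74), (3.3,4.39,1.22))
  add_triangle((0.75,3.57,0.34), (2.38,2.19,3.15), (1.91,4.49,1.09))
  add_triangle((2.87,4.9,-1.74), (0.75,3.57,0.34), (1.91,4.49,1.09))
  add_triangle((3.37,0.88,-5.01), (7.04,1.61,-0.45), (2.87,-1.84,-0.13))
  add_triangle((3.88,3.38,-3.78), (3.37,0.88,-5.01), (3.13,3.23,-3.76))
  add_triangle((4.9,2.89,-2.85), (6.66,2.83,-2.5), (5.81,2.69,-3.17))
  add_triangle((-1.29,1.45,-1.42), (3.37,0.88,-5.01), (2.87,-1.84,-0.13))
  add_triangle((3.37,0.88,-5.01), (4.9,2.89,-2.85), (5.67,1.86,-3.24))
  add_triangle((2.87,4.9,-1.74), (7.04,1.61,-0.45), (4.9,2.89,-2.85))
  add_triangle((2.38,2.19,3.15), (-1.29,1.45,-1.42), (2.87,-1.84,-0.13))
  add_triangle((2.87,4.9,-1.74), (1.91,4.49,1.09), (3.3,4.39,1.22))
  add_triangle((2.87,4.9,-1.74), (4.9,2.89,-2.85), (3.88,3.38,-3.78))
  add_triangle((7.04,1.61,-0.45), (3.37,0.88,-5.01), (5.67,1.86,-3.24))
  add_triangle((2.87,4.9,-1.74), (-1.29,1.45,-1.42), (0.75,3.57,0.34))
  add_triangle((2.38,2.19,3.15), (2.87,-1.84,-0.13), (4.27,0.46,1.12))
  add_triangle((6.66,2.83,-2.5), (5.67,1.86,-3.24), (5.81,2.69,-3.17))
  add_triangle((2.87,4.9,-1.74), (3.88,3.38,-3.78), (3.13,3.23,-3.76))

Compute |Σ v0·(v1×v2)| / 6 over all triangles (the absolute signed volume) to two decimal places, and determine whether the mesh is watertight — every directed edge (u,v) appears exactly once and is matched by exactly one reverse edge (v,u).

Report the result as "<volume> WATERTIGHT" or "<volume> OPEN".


Per-triangle v0·(v1×v2)/6:
  t1: +2.6397
  t2: +1.0109
  t3: +10.3169
  t4: +0.4164
  t5: +0.2189
  t6: +19.4477
  t7: +4.0968
  t8: +4.6910
  t9: +3.0416
  t10: -1.3417
  t11: +4.0476
  t12: +0.1528
  t13: +0.9352
  t14: +1.9947
  t15: +14.0367
  t16: +1.5068
  t17: +0.6388
  t18: +0.7028
  t19: +3.7490
  t20: +9.3997
  t21: -3.5986
  t22: +3.2312
  t23: +3.9268
  t24: +2.7999
  t25: +3.8000
  t26: +2.6483
  t27: +0.8760
  t28: +1.4466
Σ = +96.8327 → |volume| = 96.83

Directed edges: 84 total, each appears once with its reverse present → watertight.

96.83 WATERTIGHT


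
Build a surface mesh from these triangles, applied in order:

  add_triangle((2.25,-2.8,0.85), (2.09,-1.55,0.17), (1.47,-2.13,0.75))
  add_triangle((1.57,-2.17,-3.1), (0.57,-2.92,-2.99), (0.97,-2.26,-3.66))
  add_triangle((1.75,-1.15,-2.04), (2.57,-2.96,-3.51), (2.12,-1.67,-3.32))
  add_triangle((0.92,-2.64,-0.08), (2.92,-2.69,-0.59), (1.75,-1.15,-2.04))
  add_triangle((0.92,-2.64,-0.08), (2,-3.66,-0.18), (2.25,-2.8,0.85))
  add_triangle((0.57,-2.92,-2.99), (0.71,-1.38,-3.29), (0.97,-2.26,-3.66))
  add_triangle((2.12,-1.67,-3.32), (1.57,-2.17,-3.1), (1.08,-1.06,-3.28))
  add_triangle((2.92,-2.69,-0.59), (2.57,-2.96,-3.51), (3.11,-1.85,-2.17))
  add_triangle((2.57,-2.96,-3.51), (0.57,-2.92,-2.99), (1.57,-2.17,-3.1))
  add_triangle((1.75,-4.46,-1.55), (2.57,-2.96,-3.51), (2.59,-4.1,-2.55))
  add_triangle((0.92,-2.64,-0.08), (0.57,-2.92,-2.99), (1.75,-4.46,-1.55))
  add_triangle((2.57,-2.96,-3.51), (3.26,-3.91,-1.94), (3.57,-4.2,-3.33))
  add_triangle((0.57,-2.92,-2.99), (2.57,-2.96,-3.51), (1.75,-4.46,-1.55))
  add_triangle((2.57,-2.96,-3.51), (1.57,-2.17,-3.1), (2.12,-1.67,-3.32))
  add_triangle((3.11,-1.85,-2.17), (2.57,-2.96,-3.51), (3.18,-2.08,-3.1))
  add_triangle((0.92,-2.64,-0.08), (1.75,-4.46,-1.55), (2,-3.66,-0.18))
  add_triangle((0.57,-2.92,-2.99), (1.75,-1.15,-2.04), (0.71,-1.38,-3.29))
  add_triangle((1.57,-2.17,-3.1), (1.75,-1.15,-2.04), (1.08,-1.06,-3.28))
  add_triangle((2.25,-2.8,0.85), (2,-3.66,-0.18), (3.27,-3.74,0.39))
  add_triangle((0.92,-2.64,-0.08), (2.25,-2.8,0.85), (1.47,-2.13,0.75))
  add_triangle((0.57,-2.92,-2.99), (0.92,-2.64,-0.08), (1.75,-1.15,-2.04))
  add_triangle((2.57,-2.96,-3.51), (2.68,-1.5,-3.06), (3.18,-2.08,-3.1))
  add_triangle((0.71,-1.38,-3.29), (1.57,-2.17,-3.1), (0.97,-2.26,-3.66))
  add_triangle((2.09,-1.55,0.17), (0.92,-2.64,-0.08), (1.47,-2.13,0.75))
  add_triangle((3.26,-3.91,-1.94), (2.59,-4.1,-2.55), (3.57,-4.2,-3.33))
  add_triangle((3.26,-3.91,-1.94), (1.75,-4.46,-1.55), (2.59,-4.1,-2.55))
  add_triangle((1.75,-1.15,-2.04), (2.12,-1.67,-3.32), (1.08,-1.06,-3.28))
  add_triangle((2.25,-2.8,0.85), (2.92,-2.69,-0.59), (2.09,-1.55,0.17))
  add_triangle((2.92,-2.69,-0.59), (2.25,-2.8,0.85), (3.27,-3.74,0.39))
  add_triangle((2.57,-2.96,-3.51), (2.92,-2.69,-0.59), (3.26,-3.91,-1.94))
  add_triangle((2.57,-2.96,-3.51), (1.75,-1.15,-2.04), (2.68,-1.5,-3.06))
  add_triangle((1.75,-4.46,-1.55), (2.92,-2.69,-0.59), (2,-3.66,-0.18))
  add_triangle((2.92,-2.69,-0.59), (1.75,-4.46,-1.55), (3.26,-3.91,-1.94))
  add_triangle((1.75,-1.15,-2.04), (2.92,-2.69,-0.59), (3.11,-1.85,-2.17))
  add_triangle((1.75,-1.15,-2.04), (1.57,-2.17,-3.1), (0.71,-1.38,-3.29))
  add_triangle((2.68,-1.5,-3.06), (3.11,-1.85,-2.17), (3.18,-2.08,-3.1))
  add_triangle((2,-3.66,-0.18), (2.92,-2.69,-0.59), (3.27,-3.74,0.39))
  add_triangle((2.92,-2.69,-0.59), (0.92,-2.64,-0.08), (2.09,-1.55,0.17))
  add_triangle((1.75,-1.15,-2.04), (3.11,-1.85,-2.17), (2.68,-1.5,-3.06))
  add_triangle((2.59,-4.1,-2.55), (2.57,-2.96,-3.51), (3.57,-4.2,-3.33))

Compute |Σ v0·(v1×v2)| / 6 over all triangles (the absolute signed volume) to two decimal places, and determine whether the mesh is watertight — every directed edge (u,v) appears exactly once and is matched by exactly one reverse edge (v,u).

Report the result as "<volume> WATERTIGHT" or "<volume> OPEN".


12.41 WATERTIGHT

Per-triangle v0·(v1×v2)/6:
  t1: +0.0069
  t2: +0.5249
  t3: +0.2731
  t4: -1.4473
  t5: +0.3368
  t6: +0.1945
  t7: +0.4765
  t8: +1.9218
  t9: +0.5840
  t10: +0.6318
  t11: +0.5285
  t12: -0.0079
  t13: +3.1300
  t14: +0.3817
  t15: +0.4861
  t16: +0.4451
  t17: -1.2085
  t18: -0.5412
  t19: +0.4868
  t20: +0.1574
  t21: -2.1174
  t22: +0.4380
  t23: +0.2722
  t24: -0.4860
  t25: +0.6956
  t26: +1.0195
  t27: +0.0765
  t28: +0.4480
  t29: +0.0901
  t30: +0.9504
  t31: -0.0154
  t32: +1.3689
  t33: +1.2478
  t34: -0.4863
  t35: +0.4792
  t36: +0.1592
  t37: +0.8500
  t38: -0.5360
  t39: -0.1072
  t40: +0.7022
Σ = +12.4101 → |volume| = 12.41

Directed edges: 120 total, each appears once with its reverse present → watertight.


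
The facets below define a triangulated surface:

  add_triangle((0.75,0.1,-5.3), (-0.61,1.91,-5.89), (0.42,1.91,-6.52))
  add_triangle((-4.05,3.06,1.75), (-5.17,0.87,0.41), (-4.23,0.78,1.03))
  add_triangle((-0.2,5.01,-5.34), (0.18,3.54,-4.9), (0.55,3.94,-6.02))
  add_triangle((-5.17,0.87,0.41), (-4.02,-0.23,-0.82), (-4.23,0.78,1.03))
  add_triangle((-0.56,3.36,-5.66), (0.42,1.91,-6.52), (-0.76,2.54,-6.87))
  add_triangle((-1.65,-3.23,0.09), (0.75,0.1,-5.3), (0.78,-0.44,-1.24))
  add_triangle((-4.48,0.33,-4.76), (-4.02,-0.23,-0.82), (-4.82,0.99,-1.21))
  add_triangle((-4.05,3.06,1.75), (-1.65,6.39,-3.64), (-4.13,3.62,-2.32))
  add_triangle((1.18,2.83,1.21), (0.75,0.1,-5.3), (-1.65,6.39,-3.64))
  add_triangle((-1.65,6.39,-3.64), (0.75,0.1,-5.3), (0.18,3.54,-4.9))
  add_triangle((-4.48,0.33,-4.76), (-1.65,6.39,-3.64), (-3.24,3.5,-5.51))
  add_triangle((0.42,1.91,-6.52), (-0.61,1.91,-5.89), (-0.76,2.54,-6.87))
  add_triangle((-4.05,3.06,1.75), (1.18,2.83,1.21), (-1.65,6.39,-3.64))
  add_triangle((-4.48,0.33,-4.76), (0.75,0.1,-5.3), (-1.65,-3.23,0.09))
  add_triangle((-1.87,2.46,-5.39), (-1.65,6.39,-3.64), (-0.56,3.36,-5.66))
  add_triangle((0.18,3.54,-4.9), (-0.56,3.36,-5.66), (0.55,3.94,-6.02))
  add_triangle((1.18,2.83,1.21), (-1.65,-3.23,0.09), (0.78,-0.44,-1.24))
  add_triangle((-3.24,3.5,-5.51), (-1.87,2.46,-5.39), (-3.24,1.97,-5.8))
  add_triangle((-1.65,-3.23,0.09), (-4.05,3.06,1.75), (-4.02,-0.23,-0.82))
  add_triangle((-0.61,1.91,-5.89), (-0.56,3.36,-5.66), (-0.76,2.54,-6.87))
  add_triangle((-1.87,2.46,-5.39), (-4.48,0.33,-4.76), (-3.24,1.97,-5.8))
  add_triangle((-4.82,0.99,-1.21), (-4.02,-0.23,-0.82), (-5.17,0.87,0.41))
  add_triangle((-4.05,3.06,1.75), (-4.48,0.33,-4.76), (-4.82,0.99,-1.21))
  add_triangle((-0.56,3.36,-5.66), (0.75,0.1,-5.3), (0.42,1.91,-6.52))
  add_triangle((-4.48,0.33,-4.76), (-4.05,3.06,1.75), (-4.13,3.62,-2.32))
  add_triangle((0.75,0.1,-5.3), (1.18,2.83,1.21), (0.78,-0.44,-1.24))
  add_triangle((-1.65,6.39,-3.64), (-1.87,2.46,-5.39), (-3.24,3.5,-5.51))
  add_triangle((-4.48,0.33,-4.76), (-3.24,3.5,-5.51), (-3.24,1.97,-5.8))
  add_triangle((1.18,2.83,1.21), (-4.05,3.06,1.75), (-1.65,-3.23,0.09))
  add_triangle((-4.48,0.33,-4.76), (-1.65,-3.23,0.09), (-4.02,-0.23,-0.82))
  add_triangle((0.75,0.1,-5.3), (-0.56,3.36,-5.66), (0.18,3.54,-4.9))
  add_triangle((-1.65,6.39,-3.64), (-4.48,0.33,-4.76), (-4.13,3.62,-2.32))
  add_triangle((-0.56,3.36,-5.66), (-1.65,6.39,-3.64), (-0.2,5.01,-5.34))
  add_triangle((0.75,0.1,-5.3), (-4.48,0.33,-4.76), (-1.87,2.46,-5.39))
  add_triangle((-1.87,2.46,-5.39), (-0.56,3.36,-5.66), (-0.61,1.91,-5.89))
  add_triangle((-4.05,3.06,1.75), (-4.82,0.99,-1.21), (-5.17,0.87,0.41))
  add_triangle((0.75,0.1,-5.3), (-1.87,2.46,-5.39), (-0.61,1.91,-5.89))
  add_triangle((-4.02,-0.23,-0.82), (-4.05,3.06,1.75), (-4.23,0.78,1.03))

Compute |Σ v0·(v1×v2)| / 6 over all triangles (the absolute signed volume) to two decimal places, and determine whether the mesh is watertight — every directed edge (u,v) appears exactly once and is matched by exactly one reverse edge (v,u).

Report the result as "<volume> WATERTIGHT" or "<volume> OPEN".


158.17 OPEN

Per-triangle v0·(v1×v2)/6:
  t1: +1.4799
  t2: +1.3395
  t3: -0.1771
  t4: +0.4756
  t5: +1.6941
  t6: +2.3941
  t7: +3.1727
  t8: +12.7822
  t9: +13.0011
  t10: -3.7267
  t11: +5.0820
  t12: +0.3259
  t13: +16.9058
  t14: +15.0437
  t15: +6.2329
  t16: -0.4524
  t17: +0.5180
  t18: +1.8947
  t19: +6.3528
  t20: -0.0806
  t21: +0.3115
  t22: +1.4192
  t23: +5.1954
  t24: -0.7038
  t25: +10.7216
  t26: +2.0765
  t27: +5.3002
  t28: +3.0681
  t29: +3.6321
  t30: +7.9127
  t31: +2.6692
  t32: +14.3512
  t33: +3.5487
  t34: +10.1772
  t35: +1.9816
  t36: +3.4835
  t37: +1.1764
  t38: -2.4106
Σ = +158.1690 → |volume| = 158.17

Directed edges: 114 total; 6 unmatched, e.g. (-0.2,5.01,-5.34)→(0.18,3.54,-4.9) → open.


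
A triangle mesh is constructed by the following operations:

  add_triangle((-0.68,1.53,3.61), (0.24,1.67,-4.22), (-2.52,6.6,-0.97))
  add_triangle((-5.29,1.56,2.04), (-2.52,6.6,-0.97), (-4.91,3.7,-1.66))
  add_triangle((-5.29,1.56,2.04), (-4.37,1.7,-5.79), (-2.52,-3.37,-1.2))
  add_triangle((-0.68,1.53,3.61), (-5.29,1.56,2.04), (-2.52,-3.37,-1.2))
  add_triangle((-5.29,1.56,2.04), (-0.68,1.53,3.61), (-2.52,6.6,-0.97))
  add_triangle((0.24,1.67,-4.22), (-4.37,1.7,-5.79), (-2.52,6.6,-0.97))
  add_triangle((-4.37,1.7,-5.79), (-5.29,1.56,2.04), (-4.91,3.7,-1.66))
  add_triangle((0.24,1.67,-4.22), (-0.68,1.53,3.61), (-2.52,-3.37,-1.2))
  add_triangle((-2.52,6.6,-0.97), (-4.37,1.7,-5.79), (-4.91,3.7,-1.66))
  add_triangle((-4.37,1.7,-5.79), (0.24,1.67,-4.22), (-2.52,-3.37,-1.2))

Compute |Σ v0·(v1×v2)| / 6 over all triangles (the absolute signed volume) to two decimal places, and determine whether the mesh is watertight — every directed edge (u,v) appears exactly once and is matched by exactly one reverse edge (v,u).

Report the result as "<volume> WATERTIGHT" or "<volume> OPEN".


Per-triangle v0·(v1×v2)/6:
  t1: +3.2833
  t2: +14.4938
  t3: +27.8958
  t4: +9.5947
  t5: +19.5633
  t6: +21.6163
  t7: +13.5539
  t8: -6.6695
  t9: +16.7443
  t10: +11.6316
Σ = +131.7075 → |volume| = 131.71

Directed edges: 30 total, each appears once with its reverse present → watertight.

131.71 WATERTIGHT


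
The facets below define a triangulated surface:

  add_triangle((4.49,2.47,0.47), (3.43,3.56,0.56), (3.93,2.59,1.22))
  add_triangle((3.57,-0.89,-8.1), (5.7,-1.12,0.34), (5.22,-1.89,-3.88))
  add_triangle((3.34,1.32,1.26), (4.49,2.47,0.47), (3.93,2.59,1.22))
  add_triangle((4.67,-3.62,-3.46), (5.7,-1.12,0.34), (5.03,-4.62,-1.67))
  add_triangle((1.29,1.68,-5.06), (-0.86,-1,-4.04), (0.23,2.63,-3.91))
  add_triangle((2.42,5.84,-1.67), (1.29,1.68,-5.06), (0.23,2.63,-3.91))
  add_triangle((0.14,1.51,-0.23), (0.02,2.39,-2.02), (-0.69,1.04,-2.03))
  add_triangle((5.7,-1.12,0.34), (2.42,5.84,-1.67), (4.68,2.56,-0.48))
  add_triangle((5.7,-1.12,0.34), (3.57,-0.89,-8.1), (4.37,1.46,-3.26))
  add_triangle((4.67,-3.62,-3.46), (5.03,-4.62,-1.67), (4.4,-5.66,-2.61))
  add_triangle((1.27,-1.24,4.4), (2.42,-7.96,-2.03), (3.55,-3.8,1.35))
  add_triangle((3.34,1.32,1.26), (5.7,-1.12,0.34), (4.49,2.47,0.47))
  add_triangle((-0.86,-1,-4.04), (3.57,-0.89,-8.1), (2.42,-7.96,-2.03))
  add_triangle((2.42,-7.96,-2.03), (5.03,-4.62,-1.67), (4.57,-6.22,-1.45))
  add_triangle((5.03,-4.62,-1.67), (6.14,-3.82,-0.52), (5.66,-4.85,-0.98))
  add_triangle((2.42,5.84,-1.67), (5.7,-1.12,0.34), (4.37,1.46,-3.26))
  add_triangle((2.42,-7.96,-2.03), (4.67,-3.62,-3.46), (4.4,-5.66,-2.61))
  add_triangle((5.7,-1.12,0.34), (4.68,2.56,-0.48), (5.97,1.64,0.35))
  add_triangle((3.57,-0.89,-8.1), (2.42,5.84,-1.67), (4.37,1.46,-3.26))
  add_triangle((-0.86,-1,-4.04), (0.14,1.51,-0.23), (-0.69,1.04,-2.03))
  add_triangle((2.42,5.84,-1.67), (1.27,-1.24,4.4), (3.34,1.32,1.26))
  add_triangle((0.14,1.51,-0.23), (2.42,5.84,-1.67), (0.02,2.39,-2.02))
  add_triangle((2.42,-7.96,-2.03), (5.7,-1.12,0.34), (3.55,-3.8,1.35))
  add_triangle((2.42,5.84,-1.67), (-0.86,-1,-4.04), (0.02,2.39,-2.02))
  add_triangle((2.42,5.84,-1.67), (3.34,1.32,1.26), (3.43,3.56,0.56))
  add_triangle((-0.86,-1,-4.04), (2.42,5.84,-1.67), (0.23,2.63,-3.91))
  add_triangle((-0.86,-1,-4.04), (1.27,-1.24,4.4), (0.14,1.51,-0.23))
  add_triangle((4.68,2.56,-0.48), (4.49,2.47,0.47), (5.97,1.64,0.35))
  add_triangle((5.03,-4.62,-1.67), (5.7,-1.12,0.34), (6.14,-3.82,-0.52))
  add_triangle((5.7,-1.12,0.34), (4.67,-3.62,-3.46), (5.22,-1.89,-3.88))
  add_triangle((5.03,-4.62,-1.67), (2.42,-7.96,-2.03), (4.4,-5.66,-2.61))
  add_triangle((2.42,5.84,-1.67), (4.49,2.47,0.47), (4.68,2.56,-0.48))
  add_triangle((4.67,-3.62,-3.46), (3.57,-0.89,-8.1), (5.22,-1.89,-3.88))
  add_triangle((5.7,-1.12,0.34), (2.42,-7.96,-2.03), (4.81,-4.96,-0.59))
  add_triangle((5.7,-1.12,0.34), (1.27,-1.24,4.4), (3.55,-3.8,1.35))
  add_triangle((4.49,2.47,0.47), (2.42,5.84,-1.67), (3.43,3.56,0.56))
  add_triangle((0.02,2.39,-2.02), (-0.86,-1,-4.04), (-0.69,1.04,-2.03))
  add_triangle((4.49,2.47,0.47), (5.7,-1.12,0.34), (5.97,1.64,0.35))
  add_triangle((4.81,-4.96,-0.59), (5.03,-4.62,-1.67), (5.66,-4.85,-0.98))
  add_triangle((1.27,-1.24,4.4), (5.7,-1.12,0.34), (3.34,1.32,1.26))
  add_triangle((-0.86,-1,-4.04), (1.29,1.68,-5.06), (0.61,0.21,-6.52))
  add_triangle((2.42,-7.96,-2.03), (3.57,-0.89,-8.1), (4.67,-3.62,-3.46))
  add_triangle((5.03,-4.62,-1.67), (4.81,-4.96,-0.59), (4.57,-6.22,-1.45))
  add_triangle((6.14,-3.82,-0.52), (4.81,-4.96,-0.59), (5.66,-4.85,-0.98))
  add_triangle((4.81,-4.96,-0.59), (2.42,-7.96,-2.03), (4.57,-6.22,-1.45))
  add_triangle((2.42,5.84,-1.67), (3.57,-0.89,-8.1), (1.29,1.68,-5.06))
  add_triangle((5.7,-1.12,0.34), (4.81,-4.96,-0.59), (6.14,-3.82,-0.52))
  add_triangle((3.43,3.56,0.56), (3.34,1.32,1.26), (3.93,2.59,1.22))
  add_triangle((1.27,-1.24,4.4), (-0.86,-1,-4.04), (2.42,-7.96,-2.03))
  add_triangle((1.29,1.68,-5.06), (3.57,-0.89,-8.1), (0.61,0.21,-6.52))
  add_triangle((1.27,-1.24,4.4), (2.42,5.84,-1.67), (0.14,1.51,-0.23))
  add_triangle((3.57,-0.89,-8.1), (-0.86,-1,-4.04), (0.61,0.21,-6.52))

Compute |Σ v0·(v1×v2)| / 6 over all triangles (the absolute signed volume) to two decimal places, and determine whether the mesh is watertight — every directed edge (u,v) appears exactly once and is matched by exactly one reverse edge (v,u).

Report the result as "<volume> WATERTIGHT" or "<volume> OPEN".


272.76 WATERTIGHT

Per-triangle v0·(v1×v2)/6:
  t1: +0.9481
  t2: +6.0751
  t3: +0.6047
  t4: +7.8407
  t5: +3.6368
  t6: +5.6579
  t7: +0.2328
  t8: +1.4428
  t9: +18.9418
  t10: +3.2360
  t11: +12.2360
  t12: +2.9986
  t13: +28.7258
  t14: +2.4032
  t15: +0.9277
  t16: +17.1265
  t17: +3.4928
  t18: +2.0086
  t19: +19.7184
  t20: -0.4683
  t21: +8.1545
  t22: +0.8225
  t23: +14.5018
  t24: +3.5062
  t25: -1.1743
  t26: -2.2507
  t27: -0.6481
  t28: +1.1903
  t29: +1.8337
  t30: +7.6906
  t31: +3.8628
  t32: +3.2933
  t33: +9.1371
  t34: -2.0582
  t35: +11.6740
  t36: +3.0861
  t37: +0.9692
  t38: +0.5597
  t39: +0.7029
  t40: +9.1167
  t41: +1.0380
  t42: +26.1783
  t43: +1.6768
  t44: +0.7597
  t45: +1.8019
  t46: +12.7282
  t47: +1.2030
  t48: -0.1014
  t49: +2.7989
  t50: +5.6571
  t51: +2.2629
  t52: +5.0018
Σ = +272.7613 → |volume| = 272.76

Directed edges: 156 total, each appears once with its reverse present → watertight.


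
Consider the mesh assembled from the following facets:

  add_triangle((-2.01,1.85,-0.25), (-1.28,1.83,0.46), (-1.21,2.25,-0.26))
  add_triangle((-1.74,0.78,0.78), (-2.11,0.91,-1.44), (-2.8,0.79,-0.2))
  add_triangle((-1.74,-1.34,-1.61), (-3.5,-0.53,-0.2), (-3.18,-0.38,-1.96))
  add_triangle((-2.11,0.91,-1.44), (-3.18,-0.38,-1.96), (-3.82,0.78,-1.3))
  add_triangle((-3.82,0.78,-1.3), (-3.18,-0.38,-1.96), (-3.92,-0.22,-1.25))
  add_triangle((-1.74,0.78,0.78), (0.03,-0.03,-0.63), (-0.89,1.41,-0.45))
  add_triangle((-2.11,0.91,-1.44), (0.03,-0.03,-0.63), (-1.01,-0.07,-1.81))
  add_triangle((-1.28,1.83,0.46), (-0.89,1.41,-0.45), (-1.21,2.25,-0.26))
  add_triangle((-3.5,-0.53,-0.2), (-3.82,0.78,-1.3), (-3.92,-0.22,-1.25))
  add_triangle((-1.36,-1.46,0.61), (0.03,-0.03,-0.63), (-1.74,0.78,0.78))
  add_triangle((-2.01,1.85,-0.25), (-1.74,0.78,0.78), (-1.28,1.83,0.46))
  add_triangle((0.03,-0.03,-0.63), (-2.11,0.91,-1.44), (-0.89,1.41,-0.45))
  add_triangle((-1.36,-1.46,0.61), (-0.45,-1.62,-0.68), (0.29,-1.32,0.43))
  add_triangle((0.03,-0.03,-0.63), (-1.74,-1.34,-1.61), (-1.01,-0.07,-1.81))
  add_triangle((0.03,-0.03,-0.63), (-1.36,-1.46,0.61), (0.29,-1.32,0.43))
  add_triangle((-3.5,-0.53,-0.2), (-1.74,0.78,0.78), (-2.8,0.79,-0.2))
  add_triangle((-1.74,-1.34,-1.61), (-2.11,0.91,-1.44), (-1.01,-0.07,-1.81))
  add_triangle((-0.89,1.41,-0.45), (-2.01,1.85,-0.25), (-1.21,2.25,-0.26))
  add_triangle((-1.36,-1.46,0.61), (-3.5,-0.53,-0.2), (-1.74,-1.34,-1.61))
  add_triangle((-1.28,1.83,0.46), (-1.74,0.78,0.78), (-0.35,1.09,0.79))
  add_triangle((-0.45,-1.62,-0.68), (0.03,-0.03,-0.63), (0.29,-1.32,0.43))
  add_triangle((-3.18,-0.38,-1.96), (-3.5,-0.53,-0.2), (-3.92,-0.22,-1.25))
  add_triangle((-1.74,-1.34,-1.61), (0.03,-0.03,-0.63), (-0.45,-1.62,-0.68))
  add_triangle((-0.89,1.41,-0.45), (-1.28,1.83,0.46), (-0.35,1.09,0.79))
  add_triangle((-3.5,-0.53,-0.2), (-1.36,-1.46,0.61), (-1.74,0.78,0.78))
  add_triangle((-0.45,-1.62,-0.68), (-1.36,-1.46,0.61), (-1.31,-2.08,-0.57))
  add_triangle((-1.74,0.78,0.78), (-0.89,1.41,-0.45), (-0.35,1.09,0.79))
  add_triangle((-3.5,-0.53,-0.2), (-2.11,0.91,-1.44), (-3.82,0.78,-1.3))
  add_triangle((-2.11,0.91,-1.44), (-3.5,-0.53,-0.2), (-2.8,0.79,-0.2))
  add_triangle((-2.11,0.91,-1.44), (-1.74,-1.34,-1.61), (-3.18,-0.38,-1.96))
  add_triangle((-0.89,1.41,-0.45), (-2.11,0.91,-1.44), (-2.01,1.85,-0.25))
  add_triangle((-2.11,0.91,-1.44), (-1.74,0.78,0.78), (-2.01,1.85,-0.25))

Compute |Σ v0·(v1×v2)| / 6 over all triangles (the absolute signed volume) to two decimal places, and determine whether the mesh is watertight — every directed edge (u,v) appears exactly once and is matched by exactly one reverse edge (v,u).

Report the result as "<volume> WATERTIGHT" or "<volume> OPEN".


11.19 OPEN

Per-triangle v0·(v1×v2)/6:
  t1: +0.2596
  t2: +0.3067
  t3: +1.2062
  t4: +0.7409
  t5: +0.6253
  t6: -0.1848
  t7: +0.1089
  t8: -0.0650
  t9: +0.5773
  t10: -0.3701
  t11: +0.3880
  t12: +0.2338
  t13: +0.4704
  t14: +0.1485
  t15: -0.2359
  t16: +0.6471
  t17: +0.7487
  t18: +0.1075
  t19: +1.5369
  t20: +0.2614
  t21: +0.1197
  t22: +0.3268
  t23: +0.2389
  t24: +0.1163
  t25: +1.0619
  t26: +0.1637
  t27: -0.4154
  t28: -0.2697
  t29: +0.9057
  t30: +0.4148
  t31: +0.3504
  t32: +0.6686
Σ = +11.1931 → |volume| = 11.19

Directed edges: 96 total; 4 unmatched, e.g. (-1.74,-1.34,-1.61)→(-1.36,-1.46,0.61) → open.


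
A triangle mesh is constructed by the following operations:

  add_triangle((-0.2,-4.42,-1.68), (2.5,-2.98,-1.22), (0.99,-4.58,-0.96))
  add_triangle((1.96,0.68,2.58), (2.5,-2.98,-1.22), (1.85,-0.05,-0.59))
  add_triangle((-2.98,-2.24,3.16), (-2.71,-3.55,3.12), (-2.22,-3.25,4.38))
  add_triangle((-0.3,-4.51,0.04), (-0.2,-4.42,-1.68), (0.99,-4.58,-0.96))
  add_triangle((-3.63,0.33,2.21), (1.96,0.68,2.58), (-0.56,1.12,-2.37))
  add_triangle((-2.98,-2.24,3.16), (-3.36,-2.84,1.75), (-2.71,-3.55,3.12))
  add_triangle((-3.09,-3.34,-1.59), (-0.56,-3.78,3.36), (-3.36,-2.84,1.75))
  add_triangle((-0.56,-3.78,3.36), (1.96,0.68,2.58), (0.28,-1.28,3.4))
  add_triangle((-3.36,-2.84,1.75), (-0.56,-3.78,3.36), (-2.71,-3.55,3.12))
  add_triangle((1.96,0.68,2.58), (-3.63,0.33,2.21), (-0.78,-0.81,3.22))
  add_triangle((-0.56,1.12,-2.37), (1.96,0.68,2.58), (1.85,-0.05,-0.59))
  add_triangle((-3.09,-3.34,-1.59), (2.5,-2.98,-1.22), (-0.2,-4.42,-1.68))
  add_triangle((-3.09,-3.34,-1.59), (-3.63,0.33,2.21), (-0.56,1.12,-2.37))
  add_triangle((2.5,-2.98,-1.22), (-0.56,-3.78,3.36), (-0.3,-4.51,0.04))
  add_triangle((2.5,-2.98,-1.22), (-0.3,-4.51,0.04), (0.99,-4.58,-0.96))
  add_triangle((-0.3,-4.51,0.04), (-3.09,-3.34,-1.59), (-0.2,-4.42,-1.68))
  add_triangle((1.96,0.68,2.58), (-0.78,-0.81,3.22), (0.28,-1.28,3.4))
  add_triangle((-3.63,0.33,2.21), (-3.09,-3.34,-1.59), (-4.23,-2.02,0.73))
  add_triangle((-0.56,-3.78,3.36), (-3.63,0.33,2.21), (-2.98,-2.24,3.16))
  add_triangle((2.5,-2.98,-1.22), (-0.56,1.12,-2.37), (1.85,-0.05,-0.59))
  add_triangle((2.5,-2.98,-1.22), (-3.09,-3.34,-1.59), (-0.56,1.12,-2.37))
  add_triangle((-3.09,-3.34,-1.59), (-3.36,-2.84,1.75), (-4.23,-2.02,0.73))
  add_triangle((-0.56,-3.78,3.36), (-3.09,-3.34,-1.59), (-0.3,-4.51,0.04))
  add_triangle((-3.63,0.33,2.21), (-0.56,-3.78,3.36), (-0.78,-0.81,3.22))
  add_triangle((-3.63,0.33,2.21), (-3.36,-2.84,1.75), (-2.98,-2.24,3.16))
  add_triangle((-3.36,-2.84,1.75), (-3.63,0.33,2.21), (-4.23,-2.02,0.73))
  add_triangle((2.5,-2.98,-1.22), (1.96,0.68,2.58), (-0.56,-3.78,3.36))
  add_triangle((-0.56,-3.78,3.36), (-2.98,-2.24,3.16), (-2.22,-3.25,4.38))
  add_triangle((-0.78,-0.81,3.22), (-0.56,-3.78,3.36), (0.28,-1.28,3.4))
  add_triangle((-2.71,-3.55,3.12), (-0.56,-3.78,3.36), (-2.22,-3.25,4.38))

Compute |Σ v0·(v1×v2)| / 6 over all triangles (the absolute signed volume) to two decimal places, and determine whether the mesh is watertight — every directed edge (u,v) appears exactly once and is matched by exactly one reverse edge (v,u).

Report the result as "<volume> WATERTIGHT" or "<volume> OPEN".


Per-triangle v0·(v1×v2)/6:
  t1: +1.5926
  t2: +2.7826
  t3: +1.3289
  t4: +1.6023
  t5: +3.8481
  t6: +1.4008
  t7: +7.1757
  t8: +1.7076
  t9: +0.9998
  t10: +3.4362
  t11: +1.6678
  t12: +0.8112
  t13: +8.1839
  t14: +6.4576
  t15: +0.8165
  t16: +3.8205
  t17: +1.3763
  t18: +1.0074
  t19: +1.4673
  t20: +2.4326
  t21: +8.3193
  t22: +3.3874
  t23: +7.5464
  t24: +4.7534
  t25: +3.0100
  t26: +3.0815
  t27: +10.4330
  t28: -1.2074
  t29: +1.6803
  t30: +2.0907
Σ = +97.0100 → |volume| = 97.01

Directed edges: 90 total, each appears once with its reverse present → watertight.

97.01 WATERTIGHT


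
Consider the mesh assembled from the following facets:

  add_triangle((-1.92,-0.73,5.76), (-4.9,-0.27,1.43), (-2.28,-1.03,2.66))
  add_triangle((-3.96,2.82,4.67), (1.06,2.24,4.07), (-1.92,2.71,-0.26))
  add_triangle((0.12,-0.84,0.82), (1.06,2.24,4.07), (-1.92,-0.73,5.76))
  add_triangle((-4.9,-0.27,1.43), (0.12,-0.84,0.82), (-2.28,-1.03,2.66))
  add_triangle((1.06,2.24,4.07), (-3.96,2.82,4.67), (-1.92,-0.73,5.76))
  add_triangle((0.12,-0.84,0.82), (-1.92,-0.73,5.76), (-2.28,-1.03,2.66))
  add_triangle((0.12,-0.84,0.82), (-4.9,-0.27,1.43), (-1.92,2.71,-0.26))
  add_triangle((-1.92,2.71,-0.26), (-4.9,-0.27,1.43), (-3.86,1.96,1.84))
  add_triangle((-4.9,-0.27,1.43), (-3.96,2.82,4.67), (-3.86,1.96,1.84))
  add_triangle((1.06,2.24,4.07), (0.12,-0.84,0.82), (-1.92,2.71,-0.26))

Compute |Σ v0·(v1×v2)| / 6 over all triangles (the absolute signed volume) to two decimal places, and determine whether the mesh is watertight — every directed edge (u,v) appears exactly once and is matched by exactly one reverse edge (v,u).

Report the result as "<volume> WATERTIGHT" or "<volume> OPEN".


Per-triangle v0·(v1×v2)/6:
  t1: +2.8235
  t2: +9.7040
  t3: +2.7483
  t4: +0.7476
  t5: +14.2737
  t6: +1.2462
  t7: -1.3990
  t8: +3.0963
  t9: +4.4653
  t10: -1.8036
Σ = +35.9025 → |volume| = 35.90

Directed edges: 30 total; 6 unmatched, e.g. (-1.92,-0.73,5.76)→(-4.9,-0.27,1.43) → open.

35.90 OPEN


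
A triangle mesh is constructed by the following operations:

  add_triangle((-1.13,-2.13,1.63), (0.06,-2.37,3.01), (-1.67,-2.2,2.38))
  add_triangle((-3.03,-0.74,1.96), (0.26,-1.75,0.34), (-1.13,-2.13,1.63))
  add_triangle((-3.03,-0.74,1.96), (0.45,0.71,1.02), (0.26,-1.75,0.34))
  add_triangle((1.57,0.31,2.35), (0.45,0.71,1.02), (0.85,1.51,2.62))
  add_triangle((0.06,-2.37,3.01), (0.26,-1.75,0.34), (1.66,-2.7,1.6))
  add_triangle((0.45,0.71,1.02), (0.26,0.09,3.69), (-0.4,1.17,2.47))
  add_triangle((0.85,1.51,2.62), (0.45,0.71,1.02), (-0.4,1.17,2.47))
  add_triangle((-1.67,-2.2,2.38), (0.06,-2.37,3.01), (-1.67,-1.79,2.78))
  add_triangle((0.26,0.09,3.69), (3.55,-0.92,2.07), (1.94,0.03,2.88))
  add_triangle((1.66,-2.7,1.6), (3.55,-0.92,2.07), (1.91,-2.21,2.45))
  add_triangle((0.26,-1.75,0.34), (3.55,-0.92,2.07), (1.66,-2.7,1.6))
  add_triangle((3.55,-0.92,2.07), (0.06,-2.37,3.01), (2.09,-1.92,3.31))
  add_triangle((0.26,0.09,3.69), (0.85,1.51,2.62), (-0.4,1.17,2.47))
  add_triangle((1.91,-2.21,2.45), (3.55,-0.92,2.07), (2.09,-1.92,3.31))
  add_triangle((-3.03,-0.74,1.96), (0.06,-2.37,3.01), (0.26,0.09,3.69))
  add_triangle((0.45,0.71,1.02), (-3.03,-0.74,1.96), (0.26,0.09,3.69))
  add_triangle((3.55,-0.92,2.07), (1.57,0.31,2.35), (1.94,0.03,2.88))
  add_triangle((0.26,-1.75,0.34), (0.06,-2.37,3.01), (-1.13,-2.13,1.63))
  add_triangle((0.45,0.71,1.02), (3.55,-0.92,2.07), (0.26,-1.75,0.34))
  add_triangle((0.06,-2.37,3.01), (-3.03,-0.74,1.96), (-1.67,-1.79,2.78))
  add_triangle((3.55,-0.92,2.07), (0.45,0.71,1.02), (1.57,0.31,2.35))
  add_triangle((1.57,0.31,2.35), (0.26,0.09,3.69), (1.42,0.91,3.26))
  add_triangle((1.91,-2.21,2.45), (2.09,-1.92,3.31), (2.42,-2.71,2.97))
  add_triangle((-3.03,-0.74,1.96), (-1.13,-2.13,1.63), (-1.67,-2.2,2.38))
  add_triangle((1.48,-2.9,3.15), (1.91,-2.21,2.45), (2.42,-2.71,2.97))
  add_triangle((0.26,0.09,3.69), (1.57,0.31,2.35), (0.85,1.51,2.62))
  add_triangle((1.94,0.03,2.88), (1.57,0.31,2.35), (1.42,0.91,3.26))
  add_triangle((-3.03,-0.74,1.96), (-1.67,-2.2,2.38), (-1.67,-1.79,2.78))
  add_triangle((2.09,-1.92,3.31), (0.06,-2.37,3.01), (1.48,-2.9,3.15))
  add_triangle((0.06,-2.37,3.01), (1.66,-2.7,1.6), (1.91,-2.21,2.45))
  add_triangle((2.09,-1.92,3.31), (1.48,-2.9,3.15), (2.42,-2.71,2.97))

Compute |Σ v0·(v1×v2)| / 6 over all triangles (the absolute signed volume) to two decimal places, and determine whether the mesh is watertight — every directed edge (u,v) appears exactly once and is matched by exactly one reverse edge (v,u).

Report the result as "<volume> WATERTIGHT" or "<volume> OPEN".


15.86 OPEN

Per-triangle v0·(v1×v2)/6:
  t1: +0.5393
  t2: +0.3476
  t3: -1.3547
  t4: +0.0974
  t5: +1.0277
  t6: -0.4999
  t7: +0.0509
  t8: +0.6259
  t9: +0.9525
  t10: +1.1532
  t11: +0.3762
  t12: -0.4871
  t13: +0.9647
  t14: +1.0323
  t15: +4.6870
  t16: +1.1517
  t17: +0.2896
  t18: +0.9720
  t19: -0.8464
  t20: +0.0811
  t21: +0.3803
  t22: -0.5323
  t23: -0.0393
  t24: +0.4033
  t25: -0.0148
  t26: +1.1456
  t27: +0.1009
  t28: +0.6311
  t29: +0.9141
  t30: +1.1152
  t31: +0.5996
Σ = +15.8644 → |volume| = 15.86

Directed edges: 93 total; 9 unmatched, e.g. (0.26,0.09,3.69)→(3.55,-0.92,2.07) → open.


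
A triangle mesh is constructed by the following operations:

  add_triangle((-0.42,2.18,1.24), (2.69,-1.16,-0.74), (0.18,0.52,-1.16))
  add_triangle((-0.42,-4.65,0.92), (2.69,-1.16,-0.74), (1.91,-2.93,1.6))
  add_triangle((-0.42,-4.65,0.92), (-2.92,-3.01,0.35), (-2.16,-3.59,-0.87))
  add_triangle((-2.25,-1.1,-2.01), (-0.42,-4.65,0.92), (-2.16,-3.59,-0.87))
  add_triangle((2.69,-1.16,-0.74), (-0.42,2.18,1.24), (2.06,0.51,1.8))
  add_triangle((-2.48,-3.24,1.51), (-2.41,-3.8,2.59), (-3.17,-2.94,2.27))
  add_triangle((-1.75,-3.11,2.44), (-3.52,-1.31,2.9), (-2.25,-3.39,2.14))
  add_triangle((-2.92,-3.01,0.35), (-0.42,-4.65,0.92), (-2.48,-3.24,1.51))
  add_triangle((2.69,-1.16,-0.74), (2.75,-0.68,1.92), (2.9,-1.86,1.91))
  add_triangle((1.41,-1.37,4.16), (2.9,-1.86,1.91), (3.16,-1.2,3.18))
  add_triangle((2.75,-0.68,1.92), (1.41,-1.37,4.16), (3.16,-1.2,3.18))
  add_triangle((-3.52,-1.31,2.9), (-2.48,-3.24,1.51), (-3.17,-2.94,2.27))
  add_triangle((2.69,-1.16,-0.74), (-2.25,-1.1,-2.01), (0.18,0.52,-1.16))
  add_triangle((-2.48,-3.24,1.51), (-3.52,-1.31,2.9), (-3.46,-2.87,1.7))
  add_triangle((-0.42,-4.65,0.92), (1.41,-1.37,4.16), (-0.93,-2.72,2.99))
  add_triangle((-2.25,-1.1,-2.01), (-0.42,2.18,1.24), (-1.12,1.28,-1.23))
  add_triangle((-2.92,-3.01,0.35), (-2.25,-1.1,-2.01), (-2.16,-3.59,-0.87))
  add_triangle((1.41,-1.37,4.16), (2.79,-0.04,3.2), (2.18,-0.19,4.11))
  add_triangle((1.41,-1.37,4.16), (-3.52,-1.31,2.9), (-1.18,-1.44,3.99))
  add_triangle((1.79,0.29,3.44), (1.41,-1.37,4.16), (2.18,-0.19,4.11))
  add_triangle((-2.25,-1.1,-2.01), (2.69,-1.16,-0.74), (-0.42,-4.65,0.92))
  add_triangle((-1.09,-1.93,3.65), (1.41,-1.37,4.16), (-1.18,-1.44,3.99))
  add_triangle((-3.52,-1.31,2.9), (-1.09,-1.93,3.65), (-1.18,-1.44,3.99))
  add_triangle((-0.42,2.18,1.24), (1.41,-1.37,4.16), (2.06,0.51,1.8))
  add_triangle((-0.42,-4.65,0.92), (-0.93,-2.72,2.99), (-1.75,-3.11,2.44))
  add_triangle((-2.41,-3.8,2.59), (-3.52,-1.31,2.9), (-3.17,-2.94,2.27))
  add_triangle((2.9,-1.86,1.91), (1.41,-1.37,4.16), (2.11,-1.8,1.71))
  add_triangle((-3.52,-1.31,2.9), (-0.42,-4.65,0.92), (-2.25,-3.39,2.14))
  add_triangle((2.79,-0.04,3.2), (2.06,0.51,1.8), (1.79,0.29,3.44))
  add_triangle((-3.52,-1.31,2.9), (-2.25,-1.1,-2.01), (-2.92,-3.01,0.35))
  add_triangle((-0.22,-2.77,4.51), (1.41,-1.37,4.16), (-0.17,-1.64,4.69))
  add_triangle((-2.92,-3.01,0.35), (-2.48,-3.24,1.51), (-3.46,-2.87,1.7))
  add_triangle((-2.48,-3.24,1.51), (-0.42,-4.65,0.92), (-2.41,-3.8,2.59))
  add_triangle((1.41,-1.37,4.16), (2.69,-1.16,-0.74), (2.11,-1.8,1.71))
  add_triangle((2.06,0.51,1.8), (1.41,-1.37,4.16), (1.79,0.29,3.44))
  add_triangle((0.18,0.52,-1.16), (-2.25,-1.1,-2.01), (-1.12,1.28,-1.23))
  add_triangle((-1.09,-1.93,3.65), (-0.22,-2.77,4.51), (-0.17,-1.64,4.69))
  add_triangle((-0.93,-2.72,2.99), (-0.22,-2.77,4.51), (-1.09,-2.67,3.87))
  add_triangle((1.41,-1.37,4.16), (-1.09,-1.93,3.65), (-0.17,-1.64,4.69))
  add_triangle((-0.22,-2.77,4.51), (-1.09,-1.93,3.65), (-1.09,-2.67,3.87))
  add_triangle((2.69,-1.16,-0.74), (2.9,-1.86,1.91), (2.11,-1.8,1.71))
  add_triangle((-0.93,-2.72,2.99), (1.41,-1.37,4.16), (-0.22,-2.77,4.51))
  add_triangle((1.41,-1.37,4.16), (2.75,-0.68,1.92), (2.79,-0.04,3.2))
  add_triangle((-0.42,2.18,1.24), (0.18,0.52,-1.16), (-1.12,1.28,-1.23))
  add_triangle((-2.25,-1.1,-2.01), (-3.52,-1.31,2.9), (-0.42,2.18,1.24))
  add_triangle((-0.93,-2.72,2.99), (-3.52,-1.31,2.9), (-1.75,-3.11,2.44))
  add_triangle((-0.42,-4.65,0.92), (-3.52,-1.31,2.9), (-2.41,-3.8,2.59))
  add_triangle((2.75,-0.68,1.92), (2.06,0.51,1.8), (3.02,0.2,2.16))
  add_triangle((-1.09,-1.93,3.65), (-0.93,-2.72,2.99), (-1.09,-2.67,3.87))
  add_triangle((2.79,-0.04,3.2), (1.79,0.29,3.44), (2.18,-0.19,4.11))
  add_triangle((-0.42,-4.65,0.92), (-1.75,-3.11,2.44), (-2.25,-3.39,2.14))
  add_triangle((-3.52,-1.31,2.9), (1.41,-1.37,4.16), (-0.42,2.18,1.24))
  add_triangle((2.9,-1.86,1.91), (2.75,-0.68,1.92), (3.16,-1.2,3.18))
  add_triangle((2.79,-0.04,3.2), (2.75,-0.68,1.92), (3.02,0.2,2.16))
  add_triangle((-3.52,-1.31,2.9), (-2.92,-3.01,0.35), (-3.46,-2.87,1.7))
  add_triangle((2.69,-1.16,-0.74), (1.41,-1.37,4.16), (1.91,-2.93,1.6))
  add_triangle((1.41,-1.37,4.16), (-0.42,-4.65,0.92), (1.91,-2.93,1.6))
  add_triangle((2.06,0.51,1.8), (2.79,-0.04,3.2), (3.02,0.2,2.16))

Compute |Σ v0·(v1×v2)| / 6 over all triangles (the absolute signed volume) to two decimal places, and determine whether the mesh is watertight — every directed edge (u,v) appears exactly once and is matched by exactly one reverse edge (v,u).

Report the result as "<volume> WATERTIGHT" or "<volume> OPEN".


Per-triangle v0·(v1×v2)/6:
  t1: +1.2965
  t2: +3.8439
  t3: +2.8939
  t4: +0.5353
  t5: +1.4160
  t6: +0.6490
  t7: +1.0819
  t8: +2.1996
  t9: +1.3454
  t10: +1.5385
  t11: +0.1535
  t12: +0.0862
  t13: +1.7351
  t14: +1.0691
  t15: +4.9769
  t16: +1.3122
  t17: +2.1826
  t18: +0.8226
  t19: -0.2299
  t20: +0.2729
  t21: +6.4409
  t22: +1.0749
  t23: +1.0829
  t24: +3.2445
  t25: +1.8238
  t26: +1.2061
  t27: +0.6256
  t28: -0.1048
  t29: +0.4306
  t30: +4.0428
  t31: +1.4517
  t32: +0.8387
  t33: +1.7242
  t34: -1.0325
  t35: -0.9532
  t36: +0.8680
  t37: +0.8642
  t38: +0.4258
  t39: -0.7341
  t40: +0.4121
  t41: +0.4548
  t42: +0.3727
  t43: +1.5320
  t44: +0.6613
  t45: +5.1580
  t46: +1.8175
  t47: -0.6160
  t48: -0.1329
  t49: +0.0596
  t50: +0.3386
  t51: +1.0759
  t52: +8.2878
  t53: +0.5321
  t54: +0.5280
  t55: +0.6101
  t56: +3.5687
  t57: +5.3415
  t58: +0.2634
Σ = +82.7663 → |volume| = 82.77

Directed edges: 174 total; 6 unmatched, e.g. (2.06,0.51,1.8)→(2.69,-1.16,-0.74) → open.

82.77 OPEN


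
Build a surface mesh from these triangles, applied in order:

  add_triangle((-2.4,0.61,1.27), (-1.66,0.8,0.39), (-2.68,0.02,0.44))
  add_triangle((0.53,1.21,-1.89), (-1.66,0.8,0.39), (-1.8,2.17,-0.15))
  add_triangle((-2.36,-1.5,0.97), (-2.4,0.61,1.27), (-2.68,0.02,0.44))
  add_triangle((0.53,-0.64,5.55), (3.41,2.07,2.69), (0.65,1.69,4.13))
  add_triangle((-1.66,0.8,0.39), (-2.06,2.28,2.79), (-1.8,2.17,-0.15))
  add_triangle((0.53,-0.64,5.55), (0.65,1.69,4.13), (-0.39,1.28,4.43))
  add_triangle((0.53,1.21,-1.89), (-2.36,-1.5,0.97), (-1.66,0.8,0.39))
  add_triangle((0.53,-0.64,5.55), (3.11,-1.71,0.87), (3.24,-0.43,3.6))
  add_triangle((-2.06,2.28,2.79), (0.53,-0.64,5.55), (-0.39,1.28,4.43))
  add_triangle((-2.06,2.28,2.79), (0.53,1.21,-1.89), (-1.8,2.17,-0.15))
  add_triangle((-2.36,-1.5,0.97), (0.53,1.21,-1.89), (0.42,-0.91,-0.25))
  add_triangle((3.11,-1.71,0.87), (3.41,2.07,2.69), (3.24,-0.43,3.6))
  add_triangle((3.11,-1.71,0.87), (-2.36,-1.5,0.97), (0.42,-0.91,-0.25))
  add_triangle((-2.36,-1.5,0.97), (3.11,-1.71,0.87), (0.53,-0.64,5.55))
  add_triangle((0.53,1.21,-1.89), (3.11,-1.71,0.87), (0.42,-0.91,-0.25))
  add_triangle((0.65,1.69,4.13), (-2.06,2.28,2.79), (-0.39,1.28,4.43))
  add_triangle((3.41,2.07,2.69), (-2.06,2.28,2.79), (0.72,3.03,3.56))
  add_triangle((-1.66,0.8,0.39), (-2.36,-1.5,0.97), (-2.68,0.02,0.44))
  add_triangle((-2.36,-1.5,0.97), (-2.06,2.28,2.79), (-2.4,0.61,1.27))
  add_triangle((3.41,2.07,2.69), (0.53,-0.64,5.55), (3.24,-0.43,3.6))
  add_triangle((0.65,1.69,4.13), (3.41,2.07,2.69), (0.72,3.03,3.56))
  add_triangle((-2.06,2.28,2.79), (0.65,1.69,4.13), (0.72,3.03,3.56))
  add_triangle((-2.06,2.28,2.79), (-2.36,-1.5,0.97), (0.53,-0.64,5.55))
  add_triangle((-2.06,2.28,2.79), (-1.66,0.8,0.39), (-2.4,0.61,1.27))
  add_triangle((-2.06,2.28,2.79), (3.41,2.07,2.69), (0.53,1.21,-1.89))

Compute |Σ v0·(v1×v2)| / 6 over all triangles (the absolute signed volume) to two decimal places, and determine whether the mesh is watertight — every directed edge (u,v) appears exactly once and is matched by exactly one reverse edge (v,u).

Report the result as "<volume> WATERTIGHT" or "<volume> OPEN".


64.77 OPEN

Per-triangle v0·(v1×v2)/6:
  t1: +0.2771
  t2: +0.4040
  t3: +0.7479
  t4: +5.7554
  t5: +1.0350
  t6: +2.0526
  t7: +1.1197
  t8: +4.2707
  t9: +1.8971
  t10: +1.5247
  t11: +0.8007
  t12: +4.2918
  t13: +1.1067
  t14: +7.5385
  t15: +1.0034
  t16: +1.7684
  t17: -0.5027
  t18: -0.2846
  t19: +1.2319
  t20: +6.4199
  t21: +3.1277
  t22: +2.8315
  t23: +8.8897
  t24: +0.6002
  t25: +6.8601
Σ = +64.7674 → |volume| = 64.77

Directed edges: 75 total; 3 unmatched, e.g. (3.11,-1.71,0.87)→(3.41,2.07,2.69) → open.


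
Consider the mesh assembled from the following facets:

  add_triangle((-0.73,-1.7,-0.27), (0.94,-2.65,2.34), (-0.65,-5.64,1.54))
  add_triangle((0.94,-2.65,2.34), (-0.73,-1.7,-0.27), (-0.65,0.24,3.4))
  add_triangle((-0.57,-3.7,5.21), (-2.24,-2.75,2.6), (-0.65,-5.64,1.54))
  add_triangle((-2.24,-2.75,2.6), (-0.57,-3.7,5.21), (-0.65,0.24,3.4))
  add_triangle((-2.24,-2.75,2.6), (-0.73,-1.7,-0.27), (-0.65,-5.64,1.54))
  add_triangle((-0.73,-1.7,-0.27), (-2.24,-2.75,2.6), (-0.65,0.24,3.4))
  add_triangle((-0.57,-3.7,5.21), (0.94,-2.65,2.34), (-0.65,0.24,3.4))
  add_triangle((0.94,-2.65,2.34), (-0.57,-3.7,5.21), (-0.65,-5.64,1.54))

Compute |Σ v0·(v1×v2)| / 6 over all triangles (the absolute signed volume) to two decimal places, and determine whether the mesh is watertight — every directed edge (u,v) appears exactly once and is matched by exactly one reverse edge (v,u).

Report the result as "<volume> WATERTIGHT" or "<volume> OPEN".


Per-triangle v0·(v1×v2)/6:
  t1: +0.0480
  t2: -2.5684
  t3: +7.3422
  t4: +4.7258
  t5: +2.2555
  t6: -0.3609
  t7: +2.5183
  t8: +5.1347
Σ = +19.0952 → |volume| = 19.10

Directed edges: 24 total, each appears once with its reverse present → watertight.

19.10 WATERTIGHT


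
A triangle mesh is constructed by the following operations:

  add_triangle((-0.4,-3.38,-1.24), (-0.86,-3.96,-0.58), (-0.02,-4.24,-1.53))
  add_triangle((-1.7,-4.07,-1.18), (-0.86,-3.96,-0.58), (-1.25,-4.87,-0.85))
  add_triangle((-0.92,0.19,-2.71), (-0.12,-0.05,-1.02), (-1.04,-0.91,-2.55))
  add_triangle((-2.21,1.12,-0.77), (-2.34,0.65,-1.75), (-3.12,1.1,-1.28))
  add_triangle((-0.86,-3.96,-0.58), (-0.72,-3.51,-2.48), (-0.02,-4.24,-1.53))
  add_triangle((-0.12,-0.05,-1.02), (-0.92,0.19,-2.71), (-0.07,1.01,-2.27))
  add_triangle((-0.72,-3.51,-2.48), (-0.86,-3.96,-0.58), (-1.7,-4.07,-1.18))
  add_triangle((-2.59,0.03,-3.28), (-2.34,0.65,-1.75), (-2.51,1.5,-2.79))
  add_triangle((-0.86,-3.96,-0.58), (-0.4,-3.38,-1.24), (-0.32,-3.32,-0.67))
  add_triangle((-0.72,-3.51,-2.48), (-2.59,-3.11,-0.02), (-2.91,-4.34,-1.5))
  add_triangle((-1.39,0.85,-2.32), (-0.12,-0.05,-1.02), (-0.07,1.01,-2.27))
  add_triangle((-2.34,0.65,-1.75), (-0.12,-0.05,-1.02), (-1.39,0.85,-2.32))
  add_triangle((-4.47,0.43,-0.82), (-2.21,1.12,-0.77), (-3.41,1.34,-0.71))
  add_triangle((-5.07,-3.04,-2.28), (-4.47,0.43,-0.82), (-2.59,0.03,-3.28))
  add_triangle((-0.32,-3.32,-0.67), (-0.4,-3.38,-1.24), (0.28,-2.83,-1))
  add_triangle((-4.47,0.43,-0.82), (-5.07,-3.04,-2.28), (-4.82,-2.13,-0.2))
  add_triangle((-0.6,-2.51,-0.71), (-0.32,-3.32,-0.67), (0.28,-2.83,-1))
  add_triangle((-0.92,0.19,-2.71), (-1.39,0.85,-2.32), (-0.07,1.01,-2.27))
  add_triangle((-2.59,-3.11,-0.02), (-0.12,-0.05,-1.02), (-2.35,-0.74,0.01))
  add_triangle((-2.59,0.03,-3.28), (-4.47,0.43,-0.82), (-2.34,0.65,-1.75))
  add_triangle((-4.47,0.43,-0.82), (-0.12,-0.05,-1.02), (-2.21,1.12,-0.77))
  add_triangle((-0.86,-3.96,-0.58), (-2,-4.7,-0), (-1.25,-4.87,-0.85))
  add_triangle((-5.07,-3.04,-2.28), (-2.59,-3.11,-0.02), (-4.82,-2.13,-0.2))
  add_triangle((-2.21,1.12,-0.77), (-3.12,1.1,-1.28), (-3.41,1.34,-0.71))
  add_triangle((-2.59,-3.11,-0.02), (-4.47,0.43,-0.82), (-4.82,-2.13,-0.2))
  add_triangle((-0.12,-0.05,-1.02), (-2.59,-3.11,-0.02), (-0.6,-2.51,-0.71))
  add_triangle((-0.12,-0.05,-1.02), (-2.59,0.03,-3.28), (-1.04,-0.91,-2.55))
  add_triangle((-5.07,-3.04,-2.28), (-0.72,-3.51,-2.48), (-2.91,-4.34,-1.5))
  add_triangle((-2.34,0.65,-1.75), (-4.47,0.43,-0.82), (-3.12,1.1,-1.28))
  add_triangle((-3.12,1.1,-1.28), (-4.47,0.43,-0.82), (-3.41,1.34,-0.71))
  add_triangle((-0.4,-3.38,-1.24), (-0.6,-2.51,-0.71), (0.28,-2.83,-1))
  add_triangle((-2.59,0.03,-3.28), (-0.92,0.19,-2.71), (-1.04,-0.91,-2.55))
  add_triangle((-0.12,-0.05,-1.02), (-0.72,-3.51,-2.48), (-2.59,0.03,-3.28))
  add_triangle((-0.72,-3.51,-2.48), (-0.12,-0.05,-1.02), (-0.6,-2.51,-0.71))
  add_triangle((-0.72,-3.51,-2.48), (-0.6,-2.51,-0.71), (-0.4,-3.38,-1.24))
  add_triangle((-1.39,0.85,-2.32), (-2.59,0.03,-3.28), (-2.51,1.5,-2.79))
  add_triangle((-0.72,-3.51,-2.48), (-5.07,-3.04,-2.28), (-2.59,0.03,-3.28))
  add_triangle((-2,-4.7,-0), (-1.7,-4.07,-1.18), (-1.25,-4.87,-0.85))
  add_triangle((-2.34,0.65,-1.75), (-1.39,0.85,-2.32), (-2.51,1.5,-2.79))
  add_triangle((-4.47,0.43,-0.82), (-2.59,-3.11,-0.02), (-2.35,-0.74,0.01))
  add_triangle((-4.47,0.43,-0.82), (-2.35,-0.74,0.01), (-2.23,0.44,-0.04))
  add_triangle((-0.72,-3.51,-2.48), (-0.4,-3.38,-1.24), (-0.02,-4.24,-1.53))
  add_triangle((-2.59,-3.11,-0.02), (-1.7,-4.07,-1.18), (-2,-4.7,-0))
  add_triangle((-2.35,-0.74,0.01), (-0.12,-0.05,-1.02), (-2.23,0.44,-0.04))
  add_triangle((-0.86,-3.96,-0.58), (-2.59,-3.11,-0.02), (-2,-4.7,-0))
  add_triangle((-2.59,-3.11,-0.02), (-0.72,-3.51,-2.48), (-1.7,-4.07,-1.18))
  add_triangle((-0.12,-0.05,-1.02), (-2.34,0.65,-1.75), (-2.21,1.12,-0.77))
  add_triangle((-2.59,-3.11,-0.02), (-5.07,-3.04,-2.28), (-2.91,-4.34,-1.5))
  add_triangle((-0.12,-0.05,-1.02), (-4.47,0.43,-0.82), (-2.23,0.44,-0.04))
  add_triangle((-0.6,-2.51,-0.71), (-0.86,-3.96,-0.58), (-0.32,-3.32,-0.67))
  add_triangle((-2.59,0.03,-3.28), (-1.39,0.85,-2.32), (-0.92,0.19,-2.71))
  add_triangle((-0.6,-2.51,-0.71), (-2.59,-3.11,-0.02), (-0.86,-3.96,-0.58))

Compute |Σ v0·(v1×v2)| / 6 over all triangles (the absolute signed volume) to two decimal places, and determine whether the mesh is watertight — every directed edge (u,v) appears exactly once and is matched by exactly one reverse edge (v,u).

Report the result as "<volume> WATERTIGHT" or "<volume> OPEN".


Per-triangle v0·(v1×v2)/6:
  t1: -0.2425
  t2: +0.0005
  t3: +0.1208
  t4: +0.1276
  t5: +1.1434
  t6: +0.1254
  t7: +1.0752
  t8: +0.6659
  t9: +0.1567
  t10: +0.7839
  t11: -0.2452
  t12: -0.2099
  t13: -0.2178
  t14: +7.1512
  t15: +0.1883
  t16: +4.4066
  t17: -0.1472
  t18: +0.4490
  t19: -0.9169
  t20: +1.1035
  t21: -0.6914
  t22: +0.1758
  t23: +3.3239
  t24: +0.1123
  t25: -0.8328
  t26: -0.8159
  t27: -0.3181
  t28: +4.2306
  t29: +0.5630
  t30: +0.4832
  t31: -0.0796
  t32: +0.7103
  t33: +1.2835
  t34: -0.1173
  t35: -0.2397
  t36: +0.4953
  t37: +8.3863
  t38: +0.7389
  t39: -0.2357
  t40: +0.7763
  t41: +0.3397
  t42: -0.3192
  t43: +1.1713
  t44: -0.4568
  t45: -0.5884
  t46: +0.8344
  t47: +0.1549
  t48: +2.7621
  t49: +0.1507
  t50: -0.0973
  t51: +0.5128
  t52: -0.4484
Σ = +37.4834 → |volume| = 37.48

Directed edges: 156 total, each appears once with its reverse present → watertight.

37.48 WATERTIGHT
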